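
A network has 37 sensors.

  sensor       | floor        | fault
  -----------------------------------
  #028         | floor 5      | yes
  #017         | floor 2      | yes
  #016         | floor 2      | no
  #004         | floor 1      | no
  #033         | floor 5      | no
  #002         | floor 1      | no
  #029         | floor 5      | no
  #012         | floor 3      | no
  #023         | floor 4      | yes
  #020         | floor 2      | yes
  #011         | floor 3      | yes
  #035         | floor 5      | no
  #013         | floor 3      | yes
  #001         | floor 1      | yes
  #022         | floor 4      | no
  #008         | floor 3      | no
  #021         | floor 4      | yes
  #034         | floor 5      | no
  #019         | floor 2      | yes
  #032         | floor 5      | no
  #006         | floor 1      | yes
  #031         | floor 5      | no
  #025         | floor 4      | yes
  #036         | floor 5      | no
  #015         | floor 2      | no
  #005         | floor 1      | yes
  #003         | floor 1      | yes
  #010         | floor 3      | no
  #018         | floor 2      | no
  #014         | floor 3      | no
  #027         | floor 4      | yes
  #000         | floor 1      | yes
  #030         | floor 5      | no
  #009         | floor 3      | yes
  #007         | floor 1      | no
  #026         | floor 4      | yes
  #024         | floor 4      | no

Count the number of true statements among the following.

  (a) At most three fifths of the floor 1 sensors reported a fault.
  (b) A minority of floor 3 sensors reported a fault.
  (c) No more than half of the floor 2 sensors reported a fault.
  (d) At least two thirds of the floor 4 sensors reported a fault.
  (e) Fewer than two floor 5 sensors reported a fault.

(a) floor 1: |A| = 8, |A ∩ B| = 5; needs |A ∩ B| / |A| ≤ 3/5 — false.
(b) floor 3: |A| = 7, |A ∩ B| = 3; needs |A ∩ B| < |A ∖ B| — true.
(c) floor 2: |A| = 6, |A ∩ B| = 3; needs |A ∩ B| ≤ |A ∖ B| — true.
(d) floor 4: |A| = 7, |A ∩ B| = 5; needs |A ∩ B| / |A| ≥ 2/3 — true.
(e) floor 5: |A| = 9, |A ∩ B| = 1; needs |A ∩ B| < 2 — true.

4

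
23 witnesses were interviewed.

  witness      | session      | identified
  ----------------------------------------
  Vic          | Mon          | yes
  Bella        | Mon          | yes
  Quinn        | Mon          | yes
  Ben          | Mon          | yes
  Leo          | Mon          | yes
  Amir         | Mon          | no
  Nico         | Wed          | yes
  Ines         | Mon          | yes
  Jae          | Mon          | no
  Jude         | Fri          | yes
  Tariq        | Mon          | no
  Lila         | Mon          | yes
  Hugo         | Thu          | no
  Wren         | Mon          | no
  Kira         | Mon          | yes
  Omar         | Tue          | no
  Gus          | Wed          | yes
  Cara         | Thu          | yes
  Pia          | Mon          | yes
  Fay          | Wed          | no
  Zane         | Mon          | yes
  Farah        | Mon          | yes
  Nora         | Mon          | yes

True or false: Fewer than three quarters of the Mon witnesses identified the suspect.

False

Truth condition: |A ∩ B| / |A| < 3/4.
|A| = 16, |A ∩ B| = 12, |A ∖ B| = 4.
|A ∩ B|/|A| = 12/16, so the statement is false.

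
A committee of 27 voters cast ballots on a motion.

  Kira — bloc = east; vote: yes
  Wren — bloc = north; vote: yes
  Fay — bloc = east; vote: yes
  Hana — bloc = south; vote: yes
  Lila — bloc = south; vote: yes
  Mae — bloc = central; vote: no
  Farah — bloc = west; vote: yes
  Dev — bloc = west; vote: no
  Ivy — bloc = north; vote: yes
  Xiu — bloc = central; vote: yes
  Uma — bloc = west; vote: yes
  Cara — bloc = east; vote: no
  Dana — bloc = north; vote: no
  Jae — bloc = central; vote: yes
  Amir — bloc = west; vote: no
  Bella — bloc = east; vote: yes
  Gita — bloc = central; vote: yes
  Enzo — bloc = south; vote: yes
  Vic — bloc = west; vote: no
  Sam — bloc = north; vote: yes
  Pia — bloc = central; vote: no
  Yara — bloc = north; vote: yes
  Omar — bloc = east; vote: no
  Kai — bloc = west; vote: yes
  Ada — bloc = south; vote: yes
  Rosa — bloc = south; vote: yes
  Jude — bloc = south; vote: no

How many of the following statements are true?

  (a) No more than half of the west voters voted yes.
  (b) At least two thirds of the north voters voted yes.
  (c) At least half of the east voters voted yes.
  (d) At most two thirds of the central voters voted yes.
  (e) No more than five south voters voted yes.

5

(a) west: |A| = 6, |A ∩ B| = 3; needs |A ∩ B| ≤ |A ∖ B| — true.
(b) north: |A| = 5, |A ∩ B| = 4; needs |A ∩ B| / |A| ≥ 2/3 — true.
(c) east: |A| = 5, |A ∩ B| = 3; needs |A ∩ B| ≥ |A ∖ B| — true.
(d) central: |A| = 5, |A ∩ B| = 3; needs |A ∩ B| / |A| ≤ 2/3 — true.
(e) south: |A| = 6, |A ∩ B| = 5; needs |A ∩ B| ≤ 5 — true.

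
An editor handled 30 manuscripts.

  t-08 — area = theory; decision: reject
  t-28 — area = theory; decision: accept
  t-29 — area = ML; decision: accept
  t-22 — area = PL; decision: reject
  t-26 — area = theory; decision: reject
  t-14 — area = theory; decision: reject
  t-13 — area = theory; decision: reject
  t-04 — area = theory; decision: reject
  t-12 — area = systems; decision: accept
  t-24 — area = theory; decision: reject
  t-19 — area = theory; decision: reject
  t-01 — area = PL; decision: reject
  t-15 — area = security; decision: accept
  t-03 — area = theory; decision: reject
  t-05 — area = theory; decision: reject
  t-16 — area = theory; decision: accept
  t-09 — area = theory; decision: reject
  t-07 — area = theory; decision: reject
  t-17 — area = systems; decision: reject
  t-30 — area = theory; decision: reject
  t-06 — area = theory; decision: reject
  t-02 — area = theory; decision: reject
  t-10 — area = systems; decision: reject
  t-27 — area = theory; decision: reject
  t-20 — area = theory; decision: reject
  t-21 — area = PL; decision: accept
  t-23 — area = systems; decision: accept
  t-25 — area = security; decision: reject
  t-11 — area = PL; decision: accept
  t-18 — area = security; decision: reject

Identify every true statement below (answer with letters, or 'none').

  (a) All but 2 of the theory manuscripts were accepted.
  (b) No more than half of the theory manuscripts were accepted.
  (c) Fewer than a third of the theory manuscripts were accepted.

|A| = 18, |A ∩ B| = 2, |A ∖ B| = 16.
(a) |A ∖ B| = 2: fails.
(b) |A ∩ B| ≤ |A ∖ B|: holds.
(c) |A ∩ B| / |A| < 1/3: holds.

(b), (c)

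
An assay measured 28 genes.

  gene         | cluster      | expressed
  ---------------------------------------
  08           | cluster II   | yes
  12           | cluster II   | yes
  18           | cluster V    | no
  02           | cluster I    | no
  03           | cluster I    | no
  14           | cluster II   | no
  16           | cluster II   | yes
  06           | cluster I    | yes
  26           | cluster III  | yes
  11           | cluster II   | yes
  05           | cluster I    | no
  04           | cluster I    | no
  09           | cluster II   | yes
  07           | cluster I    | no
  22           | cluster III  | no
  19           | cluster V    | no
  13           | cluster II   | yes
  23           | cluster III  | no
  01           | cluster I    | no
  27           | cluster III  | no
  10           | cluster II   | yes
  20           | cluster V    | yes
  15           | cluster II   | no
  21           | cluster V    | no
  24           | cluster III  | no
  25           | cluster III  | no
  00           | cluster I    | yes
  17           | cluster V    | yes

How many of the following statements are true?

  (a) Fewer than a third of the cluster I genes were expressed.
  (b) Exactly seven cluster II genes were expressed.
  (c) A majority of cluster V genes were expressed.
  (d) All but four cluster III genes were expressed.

2

(a) cluster I: |A| = 8, |A ∩ B| = 2; needs |A ∩ B| / |A| < 1/3 — true.
(b) cluster II: |A| = 9, |A ∩ B| = 7; needs |A ∩ B| = 7 — true.
(c) cluster V: |A| = 5, |A ∩ B| = 2; needs |A ∩ B| > |A ∖ B| — false.
(d) cluster III: |A| = 6, |A ∩ B| = 1; needs |A ∖ B| = 4 — false.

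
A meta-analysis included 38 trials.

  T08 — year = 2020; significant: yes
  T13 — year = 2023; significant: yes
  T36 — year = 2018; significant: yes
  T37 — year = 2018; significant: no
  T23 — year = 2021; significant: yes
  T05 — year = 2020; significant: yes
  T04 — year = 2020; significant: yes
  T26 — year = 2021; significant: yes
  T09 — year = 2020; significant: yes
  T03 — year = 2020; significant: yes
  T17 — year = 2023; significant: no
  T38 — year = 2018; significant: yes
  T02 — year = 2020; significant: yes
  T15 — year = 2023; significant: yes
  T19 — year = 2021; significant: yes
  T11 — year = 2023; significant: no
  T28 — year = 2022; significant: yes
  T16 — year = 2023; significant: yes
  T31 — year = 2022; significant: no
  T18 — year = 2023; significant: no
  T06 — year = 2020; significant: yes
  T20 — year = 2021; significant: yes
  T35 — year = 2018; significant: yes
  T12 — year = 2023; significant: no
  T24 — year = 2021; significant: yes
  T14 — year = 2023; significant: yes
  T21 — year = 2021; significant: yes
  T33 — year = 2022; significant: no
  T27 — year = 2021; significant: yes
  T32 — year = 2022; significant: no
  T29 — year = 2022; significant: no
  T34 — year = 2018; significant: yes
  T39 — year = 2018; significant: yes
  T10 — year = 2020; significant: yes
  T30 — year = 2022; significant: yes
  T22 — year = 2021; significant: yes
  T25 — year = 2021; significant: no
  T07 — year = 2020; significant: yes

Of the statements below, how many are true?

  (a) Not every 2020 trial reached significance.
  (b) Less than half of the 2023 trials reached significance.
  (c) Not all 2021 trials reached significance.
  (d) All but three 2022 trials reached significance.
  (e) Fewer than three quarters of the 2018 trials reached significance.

(a) 2020: |A| = 9, |A ∩ B| = 9; needs A ⊄ B (|A ∖ B| ≥ 1) — false.
(b) 2023: |A| = 8, |A ∩ B| = 4; needs |A ∩ B| < |A ∖ B| — false.
(c) 2021: |A| = 9, |A ∩ B| = 8; needs A ⊄ B (|A ∖ B| ≥ 1) — true.
(d) 2022: |A| = 6, |A ∩ B| = 2; needs |A ∖ B| = 3 — false.
(e) 2018: |A| = 6, |A ∩ B| = 5; needs |A ∩ B| / |A| < 3/4 — false.

1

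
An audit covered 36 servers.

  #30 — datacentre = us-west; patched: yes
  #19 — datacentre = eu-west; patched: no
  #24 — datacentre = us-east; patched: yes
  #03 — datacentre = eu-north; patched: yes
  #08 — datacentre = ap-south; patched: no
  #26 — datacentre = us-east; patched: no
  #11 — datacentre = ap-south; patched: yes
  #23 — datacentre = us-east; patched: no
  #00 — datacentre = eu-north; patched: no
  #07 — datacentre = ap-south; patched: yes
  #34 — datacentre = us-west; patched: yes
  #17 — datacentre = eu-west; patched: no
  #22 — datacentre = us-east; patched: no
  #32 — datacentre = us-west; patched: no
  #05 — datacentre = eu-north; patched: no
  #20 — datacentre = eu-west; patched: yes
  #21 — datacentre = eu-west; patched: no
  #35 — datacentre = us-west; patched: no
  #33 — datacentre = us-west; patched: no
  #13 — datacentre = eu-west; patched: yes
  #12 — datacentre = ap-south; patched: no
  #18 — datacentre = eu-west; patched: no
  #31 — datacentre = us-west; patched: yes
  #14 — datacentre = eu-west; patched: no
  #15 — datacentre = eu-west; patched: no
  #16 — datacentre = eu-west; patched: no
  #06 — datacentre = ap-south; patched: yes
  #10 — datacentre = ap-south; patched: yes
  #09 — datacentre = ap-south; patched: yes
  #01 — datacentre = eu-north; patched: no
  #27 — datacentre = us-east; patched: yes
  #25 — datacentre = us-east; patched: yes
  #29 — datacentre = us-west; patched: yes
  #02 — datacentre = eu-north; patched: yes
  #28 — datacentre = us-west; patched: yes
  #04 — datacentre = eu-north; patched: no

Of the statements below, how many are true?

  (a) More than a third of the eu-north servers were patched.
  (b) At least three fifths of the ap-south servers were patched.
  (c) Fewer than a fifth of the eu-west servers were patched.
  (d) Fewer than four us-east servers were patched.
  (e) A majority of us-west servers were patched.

(a) eu-north: |A| = 6, |A ∩ B| = 2; needs |A ∩ B| / |A| > 1/3 — false.
(b) ap-south: |A| = 7, |A ∩ B| = 5; needs |A ∩ B| / |A| ≥ 3/5 — true.
(c) eu-west: |A| = 9, |A ∩ B| = 2; needs |A ∩ B| / |A| < 1/5 — false.
(d) us-east: |A| = 6, |A ∩ B| = 3; needs |A ∩ B| < 4 — true.
(e) us-west: |A| = 8, |A ∩ B| = 5; needs |A ∩ B| > |A ∖ B| — true.

3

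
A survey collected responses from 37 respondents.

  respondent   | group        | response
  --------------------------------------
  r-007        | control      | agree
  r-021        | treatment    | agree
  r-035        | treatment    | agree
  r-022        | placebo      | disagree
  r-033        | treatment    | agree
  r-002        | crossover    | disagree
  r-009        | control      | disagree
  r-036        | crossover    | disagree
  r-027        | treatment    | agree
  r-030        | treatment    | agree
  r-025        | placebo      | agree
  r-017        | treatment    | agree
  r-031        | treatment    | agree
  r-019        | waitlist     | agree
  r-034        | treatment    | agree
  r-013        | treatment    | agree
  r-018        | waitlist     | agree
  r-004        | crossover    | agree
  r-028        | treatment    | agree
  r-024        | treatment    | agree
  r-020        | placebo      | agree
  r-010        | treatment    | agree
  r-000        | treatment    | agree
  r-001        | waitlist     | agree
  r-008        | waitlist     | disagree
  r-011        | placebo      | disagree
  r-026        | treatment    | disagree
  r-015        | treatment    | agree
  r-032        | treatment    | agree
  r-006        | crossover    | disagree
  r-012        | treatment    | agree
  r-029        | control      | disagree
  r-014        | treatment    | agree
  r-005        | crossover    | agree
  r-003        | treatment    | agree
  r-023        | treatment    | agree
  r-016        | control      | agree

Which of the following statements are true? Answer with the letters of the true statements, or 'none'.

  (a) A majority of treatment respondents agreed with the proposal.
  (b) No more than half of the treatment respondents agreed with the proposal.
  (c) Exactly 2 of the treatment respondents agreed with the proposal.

(a)

|A| = 20, |A ∩ B| = 19, |A ∖ B| = 1.
(a) |A ∩ B| > |A ∖ B|: holds.
(b) |A ∩ B| ≤ |A ∖ B|: fails.
(c) |A ∩ B| = 2: fails.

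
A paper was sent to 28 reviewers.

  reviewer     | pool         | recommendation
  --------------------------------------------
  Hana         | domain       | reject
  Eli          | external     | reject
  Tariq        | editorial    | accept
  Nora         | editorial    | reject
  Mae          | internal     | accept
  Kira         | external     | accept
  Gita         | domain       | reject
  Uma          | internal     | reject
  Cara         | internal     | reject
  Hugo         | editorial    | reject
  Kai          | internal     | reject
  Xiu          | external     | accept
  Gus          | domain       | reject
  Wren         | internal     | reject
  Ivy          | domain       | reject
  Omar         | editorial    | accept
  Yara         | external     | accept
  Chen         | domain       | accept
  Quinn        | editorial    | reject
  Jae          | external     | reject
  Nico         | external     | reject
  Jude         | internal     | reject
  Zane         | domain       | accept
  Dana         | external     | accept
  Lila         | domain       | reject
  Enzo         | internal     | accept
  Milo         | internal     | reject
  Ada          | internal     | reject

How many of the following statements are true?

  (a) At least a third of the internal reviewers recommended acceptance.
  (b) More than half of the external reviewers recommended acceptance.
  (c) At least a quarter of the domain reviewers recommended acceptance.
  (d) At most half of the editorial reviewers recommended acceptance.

(a) internal: |A| = 9, |A ∩ B| = 2; needs |A ∩ B| / |A| ≥ 1/3 — false.
(b) external: |A| = 7, |A ∩ B| = 4; needs |A ∩ B| > |A ∖ B| — true.
(c) domain: |A| = 7, |A ∩ B| = 2; needs |A ∩ B| / |A| ≥ 1/4 — true.
(d) editorial: |A| = 5, |A ∩ B| = 2; needs |A ∩ B| ≤ |A ∖ B| — true.

3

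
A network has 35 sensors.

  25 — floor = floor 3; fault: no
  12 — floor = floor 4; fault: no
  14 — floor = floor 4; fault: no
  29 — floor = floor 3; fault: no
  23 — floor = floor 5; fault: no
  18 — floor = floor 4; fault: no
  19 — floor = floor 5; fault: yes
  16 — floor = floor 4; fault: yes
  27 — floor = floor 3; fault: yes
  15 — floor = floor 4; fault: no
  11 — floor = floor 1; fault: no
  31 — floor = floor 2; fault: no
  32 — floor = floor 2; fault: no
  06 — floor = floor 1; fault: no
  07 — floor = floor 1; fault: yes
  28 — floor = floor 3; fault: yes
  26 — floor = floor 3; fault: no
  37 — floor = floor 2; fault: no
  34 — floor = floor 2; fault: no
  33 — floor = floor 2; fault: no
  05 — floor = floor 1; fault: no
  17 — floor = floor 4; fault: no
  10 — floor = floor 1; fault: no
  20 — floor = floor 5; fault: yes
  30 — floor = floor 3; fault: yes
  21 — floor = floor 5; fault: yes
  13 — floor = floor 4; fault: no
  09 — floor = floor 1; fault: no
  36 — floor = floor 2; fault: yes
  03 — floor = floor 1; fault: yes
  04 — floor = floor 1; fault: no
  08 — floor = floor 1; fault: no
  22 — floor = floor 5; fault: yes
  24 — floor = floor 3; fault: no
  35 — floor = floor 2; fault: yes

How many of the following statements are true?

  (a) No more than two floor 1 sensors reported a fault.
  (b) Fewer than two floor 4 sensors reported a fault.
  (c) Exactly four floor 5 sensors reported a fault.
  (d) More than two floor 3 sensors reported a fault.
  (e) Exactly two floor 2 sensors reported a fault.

(a) floor 1: |A| = 9, |A ∩ B| = 2; needs |A ∩ B| ≤ 2 — true.
(b) floor 4: |A| = 7, |A ∩ B| = 1; needs |A ∩ B| < 2 — true.
(c) floor 5: |A| = 5, |A ∩ B| = 4; needs |A ∩ B| = 4 — true.
(d) floor 3: |A| = 7, |A ∩ B| = 3; needs |A ∩ B| > 2 — true.
(e) floor 2: |A| = 7, |A ∩ B| = 2; needs |A ∩ B| = 2 — true.

5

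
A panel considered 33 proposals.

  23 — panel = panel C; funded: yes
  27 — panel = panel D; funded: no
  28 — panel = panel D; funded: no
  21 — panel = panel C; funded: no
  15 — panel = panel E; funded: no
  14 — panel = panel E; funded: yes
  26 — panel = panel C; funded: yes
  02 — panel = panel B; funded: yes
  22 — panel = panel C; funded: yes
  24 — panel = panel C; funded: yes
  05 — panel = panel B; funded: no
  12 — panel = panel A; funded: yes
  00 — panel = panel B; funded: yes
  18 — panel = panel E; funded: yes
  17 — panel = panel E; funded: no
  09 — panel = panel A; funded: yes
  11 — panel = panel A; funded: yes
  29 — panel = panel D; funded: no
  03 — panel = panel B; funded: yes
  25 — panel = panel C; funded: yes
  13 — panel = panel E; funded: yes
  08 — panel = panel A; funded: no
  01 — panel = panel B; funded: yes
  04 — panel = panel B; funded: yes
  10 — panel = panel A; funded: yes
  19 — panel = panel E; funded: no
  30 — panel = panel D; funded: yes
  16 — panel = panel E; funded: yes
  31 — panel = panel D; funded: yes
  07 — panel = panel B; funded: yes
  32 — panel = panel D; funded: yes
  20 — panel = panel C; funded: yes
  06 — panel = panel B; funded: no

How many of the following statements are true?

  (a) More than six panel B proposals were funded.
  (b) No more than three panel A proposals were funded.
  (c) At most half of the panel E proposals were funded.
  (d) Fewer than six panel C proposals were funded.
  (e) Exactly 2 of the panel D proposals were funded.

0

(a) panel B: |A| = 8, |A ∩ B| = 6; needs |A ∩ B| > 6 — false.
(b) panel A: |A| = 5, |A ∩ B| = 4; needs |A ∩ B| ≤ 3 — false.
(c) panel E: |A| = 7, |A ∩ B| = 4; needs |A ∩ B| ≤ |A ∖ B| — false.
(d) panel C: |A| = 7, |A ∩ B| = 6; needs |A ∩ B| < 6 — false.
(e) panel D: |A| = 6, |A ∩ B| = 3; needs |A ∩ B| = 2 — false.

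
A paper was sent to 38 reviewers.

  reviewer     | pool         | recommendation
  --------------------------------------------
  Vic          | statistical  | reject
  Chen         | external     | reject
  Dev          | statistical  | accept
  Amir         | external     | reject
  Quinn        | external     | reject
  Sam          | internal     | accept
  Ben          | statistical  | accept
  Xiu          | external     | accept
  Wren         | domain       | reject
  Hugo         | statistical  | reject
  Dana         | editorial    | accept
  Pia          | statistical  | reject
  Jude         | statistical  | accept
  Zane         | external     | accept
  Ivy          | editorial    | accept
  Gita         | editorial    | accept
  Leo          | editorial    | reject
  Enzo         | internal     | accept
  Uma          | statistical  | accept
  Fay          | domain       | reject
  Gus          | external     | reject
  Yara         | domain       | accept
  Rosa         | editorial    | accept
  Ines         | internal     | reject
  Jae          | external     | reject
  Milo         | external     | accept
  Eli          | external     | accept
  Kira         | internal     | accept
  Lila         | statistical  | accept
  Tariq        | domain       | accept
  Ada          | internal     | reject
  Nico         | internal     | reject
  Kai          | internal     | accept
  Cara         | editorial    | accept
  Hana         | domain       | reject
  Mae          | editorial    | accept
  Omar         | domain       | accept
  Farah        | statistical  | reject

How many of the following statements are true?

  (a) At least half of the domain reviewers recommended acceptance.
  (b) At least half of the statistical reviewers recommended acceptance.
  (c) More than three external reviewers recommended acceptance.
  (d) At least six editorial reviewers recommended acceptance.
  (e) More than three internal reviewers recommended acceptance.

(a) domain: |A| = 6, |A ∩ B| = 3; needs |A ∩ B| ≥ |A ∖ B| — true.
(b) statistical: |A| = 9, |A ∩ B| = 5; needs |A ∩ B| ≥ |A ∖ B| — true.
(c) external: |A| = 9, |A ∩ B| = 4; needs |A ∩ B| > 3 — true.
(d) editorial: |A| = 7, |A ∩ B| = 6; needs |A ∩ B| ≥ 6 — true.
(e) internal: |A| = 7, |A ∩ B| = 4; needs |A ∩ B| > 3 — true.

5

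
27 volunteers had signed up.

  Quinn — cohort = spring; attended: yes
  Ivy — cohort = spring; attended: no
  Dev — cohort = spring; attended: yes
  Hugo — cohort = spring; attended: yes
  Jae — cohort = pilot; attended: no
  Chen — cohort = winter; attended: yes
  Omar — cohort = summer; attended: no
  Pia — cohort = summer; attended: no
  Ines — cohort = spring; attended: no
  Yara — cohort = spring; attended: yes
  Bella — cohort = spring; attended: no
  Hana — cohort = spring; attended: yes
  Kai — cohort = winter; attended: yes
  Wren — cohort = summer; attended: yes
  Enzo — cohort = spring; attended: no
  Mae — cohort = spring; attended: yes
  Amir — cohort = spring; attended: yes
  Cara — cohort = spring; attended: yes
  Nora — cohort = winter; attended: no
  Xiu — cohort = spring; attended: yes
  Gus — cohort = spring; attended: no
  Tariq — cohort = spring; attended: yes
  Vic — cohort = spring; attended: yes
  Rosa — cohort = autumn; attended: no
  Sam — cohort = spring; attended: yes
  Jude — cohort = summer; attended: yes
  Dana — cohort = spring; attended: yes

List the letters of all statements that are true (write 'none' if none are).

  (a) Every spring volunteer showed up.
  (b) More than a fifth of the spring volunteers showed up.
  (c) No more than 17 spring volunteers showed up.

|A| = 18, |A ∩ B| = 13, |A ∖ B| = 5.
(a) A ⊆ B, i.e. every element of A is in B (|A ∖ B| = 0): fails.
(b) |A ∩ B| / |A| > 1/5: holds.
(c) |A ∩ B| ≤ 17: holds.

(b), (c)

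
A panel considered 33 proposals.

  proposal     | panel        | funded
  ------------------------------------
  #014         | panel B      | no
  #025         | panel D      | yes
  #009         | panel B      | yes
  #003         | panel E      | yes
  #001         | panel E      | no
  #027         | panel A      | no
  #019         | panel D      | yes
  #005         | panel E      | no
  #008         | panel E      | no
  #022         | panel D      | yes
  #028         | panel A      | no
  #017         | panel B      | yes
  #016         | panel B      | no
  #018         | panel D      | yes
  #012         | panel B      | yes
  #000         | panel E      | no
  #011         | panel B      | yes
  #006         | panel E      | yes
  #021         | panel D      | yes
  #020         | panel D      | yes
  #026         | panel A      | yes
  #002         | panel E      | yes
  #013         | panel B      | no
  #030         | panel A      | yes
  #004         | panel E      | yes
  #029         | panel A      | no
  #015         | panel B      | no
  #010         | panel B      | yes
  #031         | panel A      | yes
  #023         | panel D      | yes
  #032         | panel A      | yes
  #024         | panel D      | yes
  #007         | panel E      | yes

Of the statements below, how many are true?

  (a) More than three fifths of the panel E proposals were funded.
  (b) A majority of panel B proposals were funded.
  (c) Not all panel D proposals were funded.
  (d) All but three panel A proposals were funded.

2

(a) panel E: |A| = 9, |A ∩ B| = 5; needs |A ∩ B| / |A| > 3/5 — false.
(b) panel B: |A| = 9, |A ∩ B| = 5; needs |A ∩ B| > |A ∖ B| — true.
(c) panel D: |A| = 8, |A ∩ B| = 8; needs A ⊄ B (|A ∖ B| ≥ 1) — false.
(d) panel A: |A| = 7, |A ∩ B| = 4; needs |A ∖ B| = 3 — true.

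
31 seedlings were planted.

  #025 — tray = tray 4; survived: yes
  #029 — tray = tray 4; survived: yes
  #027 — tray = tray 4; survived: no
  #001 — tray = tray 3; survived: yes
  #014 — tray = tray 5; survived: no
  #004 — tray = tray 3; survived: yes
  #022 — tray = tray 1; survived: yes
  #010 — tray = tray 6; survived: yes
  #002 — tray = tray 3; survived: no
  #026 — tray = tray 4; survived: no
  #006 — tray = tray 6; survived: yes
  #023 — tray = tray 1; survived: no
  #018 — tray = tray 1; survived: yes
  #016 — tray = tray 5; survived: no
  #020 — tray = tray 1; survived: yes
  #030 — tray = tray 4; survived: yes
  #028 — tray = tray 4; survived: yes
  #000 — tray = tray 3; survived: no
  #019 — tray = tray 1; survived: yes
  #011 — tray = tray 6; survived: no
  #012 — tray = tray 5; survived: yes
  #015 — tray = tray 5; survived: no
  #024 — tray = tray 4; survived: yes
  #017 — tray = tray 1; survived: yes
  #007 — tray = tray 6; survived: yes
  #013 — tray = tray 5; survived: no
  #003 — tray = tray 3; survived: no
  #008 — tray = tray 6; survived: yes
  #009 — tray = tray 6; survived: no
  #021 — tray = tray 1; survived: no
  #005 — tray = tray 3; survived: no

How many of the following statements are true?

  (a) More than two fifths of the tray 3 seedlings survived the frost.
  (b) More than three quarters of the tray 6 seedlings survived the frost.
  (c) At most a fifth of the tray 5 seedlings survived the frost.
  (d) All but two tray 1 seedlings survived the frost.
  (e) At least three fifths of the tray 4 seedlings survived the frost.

(a) tray 3: |A| = 6, |A ∩ B| = 2; needs |A ∩ B| / |A| > 2/5 — false.
(b) tray 6: |A| = 6, |A ∩ B| = 4; needs |A ∩ B| / |A| > 3/4 — false.
(c) tray 5: |A| = 5, |A ∩ B| = 1; needs |A ∩ B| / |A| ≤ 1/5 — true.
(d) tray 1: |A| = 7, |A ∩ B| = 5; needs |A ∖ B| = 2 — true.
(e) tray 4: |A| = 7, |A ∩ B| = 5; needs |A ∩ B| / |A| ≥ 3/5 — true.

3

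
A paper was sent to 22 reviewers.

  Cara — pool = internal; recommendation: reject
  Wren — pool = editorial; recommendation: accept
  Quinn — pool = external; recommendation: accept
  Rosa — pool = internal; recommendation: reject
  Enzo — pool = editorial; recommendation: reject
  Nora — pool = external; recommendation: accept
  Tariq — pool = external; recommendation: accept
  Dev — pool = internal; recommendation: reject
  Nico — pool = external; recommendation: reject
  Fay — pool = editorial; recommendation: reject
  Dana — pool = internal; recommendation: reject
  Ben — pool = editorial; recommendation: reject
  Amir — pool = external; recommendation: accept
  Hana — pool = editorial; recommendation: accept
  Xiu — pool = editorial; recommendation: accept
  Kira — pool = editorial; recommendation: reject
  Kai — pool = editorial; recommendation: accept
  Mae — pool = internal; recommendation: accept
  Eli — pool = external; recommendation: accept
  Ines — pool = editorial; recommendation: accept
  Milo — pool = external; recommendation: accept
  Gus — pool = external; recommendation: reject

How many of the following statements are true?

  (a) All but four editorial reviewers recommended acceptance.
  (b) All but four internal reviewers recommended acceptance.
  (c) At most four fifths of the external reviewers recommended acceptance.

(a) editorial: |A| = 9, |A ∩ B| = 5; needs |A ∖ B| = 4 — true.
(b) internal: |A| = 5, |A ∩ B| = 1; needs |A ∖ B| = 4 — true.
(c) external: |A| = 8, |A ∩ B| = 6; needs |A ∩ B| / |A| ≤ 4/5 — true.

3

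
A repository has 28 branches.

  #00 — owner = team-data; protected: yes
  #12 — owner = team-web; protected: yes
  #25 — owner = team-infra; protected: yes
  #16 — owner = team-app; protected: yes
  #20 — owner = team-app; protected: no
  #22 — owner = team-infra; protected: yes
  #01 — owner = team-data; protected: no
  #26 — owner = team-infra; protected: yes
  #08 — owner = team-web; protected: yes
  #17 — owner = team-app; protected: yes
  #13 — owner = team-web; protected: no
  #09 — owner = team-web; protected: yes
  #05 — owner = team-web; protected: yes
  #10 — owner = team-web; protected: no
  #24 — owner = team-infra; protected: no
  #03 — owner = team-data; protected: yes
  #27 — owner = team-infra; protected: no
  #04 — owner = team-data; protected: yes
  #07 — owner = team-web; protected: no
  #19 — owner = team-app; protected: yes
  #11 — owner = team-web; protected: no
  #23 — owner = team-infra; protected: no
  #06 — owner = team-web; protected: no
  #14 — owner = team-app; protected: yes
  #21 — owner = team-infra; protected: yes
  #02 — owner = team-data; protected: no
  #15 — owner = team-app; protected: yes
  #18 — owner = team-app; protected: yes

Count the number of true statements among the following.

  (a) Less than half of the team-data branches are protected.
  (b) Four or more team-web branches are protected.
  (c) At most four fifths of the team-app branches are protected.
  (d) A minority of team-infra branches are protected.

1

(a) team-data: |A| = 5, |A ∩ B| = 3; needs |A ∩ B| < |A ∖ B| — false.
(b) team-web: |A| = 9, |A ∩ B| = 4; needs |A ∩ B| ≥ 4 — true.
(c) team-app: |A| = 7, |A ∩ B| = 6; needs |A ∩ B| / |A| ≤ 4/5 — false.
(d) team-infra: |A| = 7, |A ∩ B| = 4; needs |A ∩ B| < |A ∖ B| — false.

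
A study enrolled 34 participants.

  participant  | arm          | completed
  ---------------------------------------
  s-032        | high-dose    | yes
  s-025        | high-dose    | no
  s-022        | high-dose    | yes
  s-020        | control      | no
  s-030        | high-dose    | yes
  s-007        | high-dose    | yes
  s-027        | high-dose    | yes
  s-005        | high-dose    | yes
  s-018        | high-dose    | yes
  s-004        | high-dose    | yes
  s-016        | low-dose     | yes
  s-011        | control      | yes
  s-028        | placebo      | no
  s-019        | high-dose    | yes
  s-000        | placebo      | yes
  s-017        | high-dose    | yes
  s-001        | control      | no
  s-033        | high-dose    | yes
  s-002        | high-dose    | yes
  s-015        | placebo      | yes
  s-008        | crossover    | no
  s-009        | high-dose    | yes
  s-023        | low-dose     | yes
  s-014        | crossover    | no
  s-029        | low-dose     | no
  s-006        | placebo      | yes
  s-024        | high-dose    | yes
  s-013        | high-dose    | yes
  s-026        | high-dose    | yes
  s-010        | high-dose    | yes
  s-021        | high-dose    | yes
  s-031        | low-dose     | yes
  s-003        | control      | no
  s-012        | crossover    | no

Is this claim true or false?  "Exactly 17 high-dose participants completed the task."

False

The determiner here denotes the relation: |A ∩ B| = 17.
|A| = 19, |A ∩ B| = 18, |A ∖ B| = 1.
|A ∩ B| = 18, so the statement is false.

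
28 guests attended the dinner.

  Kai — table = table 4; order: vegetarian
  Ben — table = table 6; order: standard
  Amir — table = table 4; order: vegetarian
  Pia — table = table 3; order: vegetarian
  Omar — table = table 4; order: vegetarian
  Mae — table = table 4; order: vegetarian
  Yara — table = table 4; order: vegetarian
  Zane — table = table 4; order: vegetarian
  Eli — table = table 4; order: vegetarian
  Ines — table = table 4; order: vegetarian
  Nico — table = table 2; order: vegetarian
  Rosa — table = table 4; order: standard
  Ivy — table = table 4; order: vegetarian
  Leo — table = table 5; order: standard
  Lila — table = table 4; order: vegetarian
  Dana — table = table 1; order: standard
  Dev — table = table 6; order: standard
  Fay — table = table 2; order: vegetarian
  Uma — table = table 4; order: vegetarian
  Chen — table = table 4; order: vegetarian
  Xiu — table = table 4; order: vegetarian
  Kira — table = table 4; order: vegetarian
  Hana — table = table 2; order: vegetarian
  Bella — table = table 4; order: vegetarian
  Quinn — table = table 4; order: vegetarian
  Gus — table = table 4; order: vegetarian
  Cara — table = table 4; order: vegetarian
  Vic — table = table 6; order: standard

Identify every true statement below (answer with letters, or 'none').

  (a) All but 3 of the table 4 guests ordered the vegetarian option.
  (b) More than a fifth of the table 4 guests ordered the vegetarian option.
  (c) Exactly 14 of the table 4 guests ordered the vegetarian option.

|A| = 19, |A ∩ B| = 18, |A ∖ B| = 1.
(a) |A ∖ B| = 3: fails.
(b) |A ∩ B| / |A| > 1/5: holds.
(c) |A ∩ B| = 14: fails.

(b)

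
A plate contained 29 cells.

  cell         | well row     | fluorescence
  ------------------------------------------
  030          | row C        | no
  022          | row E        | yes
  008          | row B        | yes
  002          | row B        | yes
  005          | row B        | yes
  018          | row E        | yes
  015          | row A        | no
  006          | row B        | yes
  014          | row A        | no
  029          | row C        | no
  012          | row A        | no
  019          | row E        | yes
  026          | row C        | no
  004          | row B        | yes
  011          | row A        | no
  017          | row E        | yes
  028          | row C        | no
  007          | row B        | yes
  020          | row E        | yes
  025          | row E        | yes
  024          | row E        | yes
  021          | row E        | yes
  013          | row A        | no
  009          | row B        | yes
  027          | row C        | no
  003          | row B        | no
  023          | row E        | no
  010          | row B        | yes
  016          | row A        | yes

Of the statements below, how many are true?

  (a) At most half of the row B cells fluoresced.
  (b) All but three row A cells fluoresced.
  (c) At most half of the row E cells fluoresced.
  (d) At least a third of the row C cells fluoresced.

(a) row B: |A| = 9, |A ∩ B| = 8; needs |A ∩ B| ≤ |A ∖ B| — false.
(b) row A: |A| = 6, |A ∩ B| = 1; needs |A ∖ B| = 3 — false.
(c) row E: |A| = 9, |A ∩ B| = 8; needs |A ∩ B| ≤ |A ∖ B| — false.
(d) row C: |A| = 5, |A ∩ B| = 0; needs |A ∩ B| / |A| ≥ 1/3 — false.

0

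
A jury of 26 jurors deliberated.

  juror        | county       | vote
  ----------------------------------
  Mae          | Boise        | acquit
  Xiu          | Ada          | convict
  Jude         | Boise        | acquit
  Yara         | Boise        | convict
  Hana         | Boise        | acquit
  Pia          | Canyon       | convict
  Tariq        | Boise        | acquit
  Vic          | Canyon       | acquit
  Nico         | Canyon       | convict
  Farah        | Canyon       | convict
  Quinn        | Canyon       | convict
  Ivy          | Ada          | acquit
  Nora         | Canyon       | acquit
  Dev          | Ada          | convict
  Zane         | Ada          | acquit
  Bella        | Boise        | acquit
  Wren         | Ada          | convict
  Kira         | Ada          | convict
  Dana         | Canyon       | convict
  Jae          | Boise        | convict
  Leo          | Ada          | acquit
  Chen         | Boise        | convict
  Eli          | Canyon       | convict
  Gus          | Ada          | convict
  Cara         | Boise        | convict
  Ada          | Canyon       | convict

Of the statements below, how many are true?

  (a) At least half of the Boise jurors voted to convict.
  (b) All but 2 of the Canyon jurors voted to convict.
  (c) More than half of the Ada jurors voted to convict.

(a) Boise: |A| = 9, |A ∩ B| = 4; needs |A ∩ B| ≥ |A ∖ B| — false.
(b) Canyon: |A| = 9, |A ∩ B| = 7; needs |A ∖ B| = 2 — true.
(c) Ada: |A| = 8, |A ∩ B| = 5; needs |A ∩ B| > |A ∖ B| — true.

2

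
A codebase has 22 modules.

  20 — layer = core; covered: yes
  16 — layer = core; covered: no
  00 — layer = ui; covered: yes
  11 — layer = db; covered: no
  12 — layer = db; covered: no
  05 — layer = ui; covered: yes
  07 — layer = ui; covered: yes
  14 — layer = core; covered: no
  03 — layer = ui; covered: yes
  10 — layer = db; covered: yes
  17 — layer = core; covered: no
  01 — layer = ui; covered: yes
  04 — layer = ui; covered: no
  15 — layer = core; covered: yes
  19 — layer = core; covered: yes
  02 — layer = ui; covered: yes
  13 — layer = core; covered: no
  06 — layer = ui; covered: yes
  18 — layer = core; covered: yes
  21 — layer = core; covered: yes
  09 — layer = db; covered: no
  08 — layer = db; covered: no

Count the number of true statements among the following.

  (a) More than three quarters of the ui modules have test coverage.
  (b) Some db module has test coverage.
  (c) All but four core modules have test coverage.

3

(a) ui: |A| = 8, |A ∩ B| = 7; needs |A ∩ B| / |A| > 3/4 — true.
(b) db: |A| = 5, |A ∩ B| = 1; needs A ∩ B ≠ ∅ (|A ∩ B| ≥ 1) — true.
(c) core: |A| = 9, |A ∩ B| = 5; needs |A ∖ B| = 4 — true.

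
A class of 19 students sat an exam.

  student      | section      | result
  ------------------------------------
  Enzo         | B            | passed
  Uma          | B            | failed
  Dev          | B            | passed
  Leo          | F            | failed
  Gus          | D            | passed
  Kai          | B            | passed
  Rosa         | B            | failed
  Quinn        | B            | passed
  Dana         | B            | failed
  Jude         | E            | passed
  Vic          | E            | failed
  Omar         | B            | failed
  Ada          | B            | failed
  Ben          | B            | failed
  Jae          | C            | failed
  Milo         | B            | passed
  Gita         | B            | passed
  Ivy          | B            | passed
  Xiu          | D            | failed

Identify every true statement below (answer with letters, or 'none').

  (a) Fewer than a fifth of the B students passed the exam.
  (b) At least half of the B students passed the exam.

|A| = 13, |A ∩ B| = 7, |A ∖ B| = 6.
(a) |A ∩ B| / |A| < 1/5: fails.
(b) |A ∩ B| ≥ |A ∖ B|: holds.

(b)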